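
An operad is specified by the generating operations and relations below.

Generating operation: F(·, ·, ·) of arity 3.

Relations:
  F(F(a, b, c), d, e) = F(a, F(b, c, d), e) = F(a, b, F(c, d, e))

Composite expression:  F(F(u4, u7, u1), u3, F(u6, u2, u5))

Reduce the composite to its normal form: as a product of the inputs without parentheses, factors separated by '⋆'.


u4 ⋆ u7 ⋆ u1 ⋆ u3 ⋆ u6 ⋆ u2 ⋆ u5

Key point: F is associative — brackets drop, the u-order remains.
F(u4, u7, u1) linearizes to u4 ⋆ u7 ⋆ u1
F(u6, u2, u5) linearizes to u6 ⋆ u2 ⋆ u5
F(F(u4, u7, u1), u3, F(u6, u2, u5)) linearizes to u4 ⋆ u7 ⋆ u1 ⋆ u3 ⋆ u6 ⋆ u2 ⋆ u5


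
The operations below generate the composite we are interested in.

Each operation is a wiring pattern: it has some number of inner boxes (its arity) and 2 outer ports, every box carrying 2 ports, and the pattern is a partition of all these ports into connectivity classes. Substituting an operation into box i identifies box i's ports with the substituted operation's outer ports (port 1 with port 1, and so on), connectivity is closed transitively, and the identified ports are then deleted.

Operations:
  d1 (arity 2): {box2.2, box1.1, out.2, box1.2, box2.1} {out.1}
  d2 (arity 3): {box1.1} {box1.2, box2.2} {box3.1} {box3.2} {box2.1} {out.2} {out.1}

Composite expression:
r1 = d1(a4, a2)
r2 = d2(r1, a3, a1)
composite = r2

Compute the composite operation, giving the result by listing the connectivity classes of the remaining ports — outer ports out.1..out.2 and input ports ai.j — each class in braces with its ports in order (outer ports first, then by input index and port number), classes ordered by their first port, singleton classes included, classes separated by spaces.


After gluing at d2, chains via deleted ports link the a-ports.
the subtree at d1 composes to {out.1} {out.2, a2.1, a2.2, a4.1, a4.2} on (a4, a2); out.j = own outer ports
the subtree at d2 composes to {out.1} {out.2} {a1.1} {a1.2} {a2.1, a2.2, a3.2, a4.1, a4.2} {a3.1} on (a4, a2, a3, a1); out.j = own outer ports

{out.1} {out.2} {a1.1} {a1.2} {a2.1, a2.2, a3.2, a4.1, a4.2} {a3.1}


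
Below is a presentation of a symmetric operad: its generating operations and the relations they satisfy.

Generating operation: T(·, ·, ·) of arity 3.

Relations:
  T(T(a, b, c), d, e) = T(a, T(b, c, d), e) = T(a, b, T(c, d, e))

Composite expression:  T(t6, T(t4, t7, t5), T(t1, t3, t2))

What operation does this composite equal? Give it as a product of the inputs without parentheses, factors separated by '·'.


t6 · t4 · t7 · t5 · t1 · t3 · t2

Under associativity of T, the answer is the t's in reading order.
T(t4, t7, t5) spells out as t4 · t7 · t5
T(t1, t3, t2) spells out as t1 · t3 · t2
T(t6, T(t4, t7, t5), T(t1, t3, t2)) spells out as t6 · t4 · t7 · t5 · t1 · t3 · t2


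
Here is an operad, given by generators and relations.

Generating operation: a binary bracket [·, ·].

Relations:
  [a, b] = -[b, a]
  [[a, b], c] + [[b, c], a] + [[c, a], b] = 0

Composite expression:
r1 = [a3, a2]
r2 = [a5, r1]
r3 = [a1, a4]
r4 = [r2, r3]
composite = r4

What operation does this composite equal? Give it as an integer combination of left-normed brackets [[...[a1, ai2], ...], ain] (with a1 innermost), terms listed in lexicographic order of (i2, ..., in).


Expand each bracket as ab - ba; the a1-initial words give the coefficients.
Composite bracket: [[a5, [a3, a2]], [a1, a4]]
Each bracket splits as ab - ba, giving 16 signed words (2^4 = 16).
Coefficients come from the a1-initial words:
  from a1a4a2a3a5, sign -1: term -[[[[a1, a4], a2], a3], a5]
  from a1a4a3a2a5, sign +1: term +[[[[a1, a4], a3], a2], a5]
  from a1a4a5a2a3, sign +1: term +[[[[a1, a4], a5], a2], a3]
  from a1a4a5a3a2, sign -1: term -[[[[a1, a4], a5], a3], a2]

-[[[[a1, a4], a2], a3], a5] + [[[[a1, a4], a3], a2], a5] + [[[[a1, a4], a5], a2], a3] - [[[[a1, a4], a5], a3], a2]


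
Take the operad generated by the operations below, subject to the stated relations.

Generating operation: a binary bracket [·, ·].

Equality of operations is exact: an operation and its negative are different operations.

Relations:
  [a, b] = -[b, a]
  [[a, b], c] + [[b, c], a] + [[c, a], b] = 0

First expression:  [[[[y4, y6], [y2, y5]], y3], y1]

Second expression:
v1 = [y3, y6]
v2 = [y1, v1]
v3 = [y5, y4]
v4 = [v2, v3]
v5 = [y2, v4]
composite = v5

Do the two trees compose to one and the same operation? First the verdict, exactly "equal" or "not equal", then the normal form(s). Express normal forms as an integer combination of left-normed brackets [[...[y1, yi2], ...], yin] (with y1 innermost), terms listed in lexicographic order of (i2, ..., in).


not equal; first: [[[[[y1, y2], y5], y4], y6], y3] - [[[[[y1, y2], y5], y6], y4], y3] - [[[[[y1, y3], y2], y5], y4], y6] + [[[[[y1, y3], y2], y5], y6], y4] + [[[[[y1, y3], y4], y6], y2], y5] - [[[[[y1, y3], y4], y6], y5], y2] + [[[[[y1, y3], y5], y2], y4], y6] - [[[[[y1, y3], y5], y2], y6], y4] - [[[[[y1, y3], y6], y4], y2], y5] + [[[[[y1, y3], y6], y4], y5], y2] - [[[[[y1, y4], y6], y2], y5], y3] + [[[[[y1, y4], y6], y5], y2], y3] - [[[[[y1, y5], y2], y4], y6], y3] + [[[[[y1, y5], y2], y6], y4], y3] + [[[[[y1, y6], y4], y2], y5], y3] - [[[[[y1, y6], y4], y5], y2], y3]; second: [[[[[y1, y3], y6], y4], y5], y2] - [[[[[y1, y3], y6], y5], y4], y2] - [[[[[y1, y6], y3], y4], y5], y2] + [[[[[y1, y6], y3], y5], y4], y2]

The first expression, normalized: [[[[[y1, y2], y5], y4], y6], y3] - [[[[[y1, y2], y5], y6], y4], y3] - [[[[[y1, y3], y2], y5], y4], y6] + [[[[[y1, y3], y2], y5], y6], y4] + [[[[[y1, y3], y4], y6], y2], y5] - [[[[[y1, y3], y4], y6], y5], y2] + [[[[[y1, y3], y5], y2], y4], y6] - [[[[[y1, y3], y5], y2], y6], y4] - [[[[[y1, y3], y6], y4], y2], y5] + [[[[[y1, y3], y6], y4], y5], y2] - [[[[[y1, y4], y6], y2], y5], y3] + [[[[[y1, y4], y6], y5], y2], y3] - [[[[[y1, y5], y2], y4], y6], y3] + [[[[[y1, y5], y2], y6], y4], y3] + [[[[[y1, y6], y4], y2], y5], y3] - [[[[[y1, y6], y4], y5], y2], y3]
The second expression, normalized: [[[[[y1, y3], y6], y4], y5], y2] - [[[[[y1, y3], y6], y5], y4], y2] - [[[[[y1, y6], y3], y4], y5], y2] + [[[[[y1, y6], y3], y5], y4], y2]
The normal forms differ: not equal.


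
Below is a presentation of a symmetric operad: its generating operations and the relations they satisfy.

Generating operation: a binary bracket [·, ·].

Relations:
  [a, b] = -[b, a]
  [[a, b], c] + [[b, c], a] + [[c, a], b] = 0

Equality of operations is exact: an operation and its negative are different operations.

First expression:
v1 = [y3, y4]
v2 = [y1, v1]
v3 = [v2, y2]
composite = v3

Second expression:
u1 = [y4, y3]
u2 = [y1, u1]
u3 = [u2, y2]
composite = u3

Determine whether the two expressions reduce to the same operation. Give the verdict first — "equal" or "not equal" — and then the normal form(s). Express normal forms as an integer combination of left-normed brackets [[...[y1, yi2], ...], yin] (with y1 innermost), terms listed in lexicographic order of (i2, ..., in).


not equal; first: [[[y1, y3], y4], y2] - [[[y1, y4], y3], y2]; second: -[[[y1, y3], y4], y2] + [[[y1, y4], y3], y2]


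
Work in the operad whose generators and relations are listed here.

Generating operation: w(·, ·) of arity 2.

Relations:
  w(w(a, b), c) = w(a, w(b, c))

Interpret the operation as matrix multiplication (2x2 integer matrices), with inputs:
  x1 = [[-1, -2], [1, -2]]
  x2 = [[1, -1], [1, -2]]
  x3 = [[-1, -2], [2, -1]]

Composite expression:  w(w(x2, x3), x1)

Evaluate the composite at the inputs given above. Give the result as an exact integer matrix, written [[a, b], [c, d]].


[[2, 8], [5, 10]]

w(x2, x3) = [[-3, -1], [-5, 0]]
w(w(x2, x3), x1) = [[2, 8], [5, 10]]


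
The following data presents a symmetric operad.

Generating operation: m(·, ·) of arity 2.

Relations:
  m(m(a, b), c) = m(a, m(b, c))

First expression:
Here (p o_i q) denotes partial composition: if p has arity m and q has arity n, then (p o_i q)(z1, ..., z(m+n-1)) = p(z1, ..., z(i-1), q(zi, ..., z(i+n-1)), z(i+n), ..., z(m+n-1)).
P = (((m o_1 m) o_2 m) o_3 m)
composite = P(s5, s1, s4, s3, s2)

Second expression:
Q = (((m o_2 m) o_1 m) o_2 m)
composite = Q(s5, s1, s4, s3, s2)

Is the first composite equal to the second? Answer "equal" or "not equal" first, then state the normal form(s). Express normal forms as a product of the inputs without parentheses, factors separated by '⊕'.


The first expression reduces to s5 ⊕ s1 ⊕ s4 ⊕ s3 ⊕ s2
The second expression reduces to s5 ⊕ s1 ⊕ s4 ⊕ s3 ⊕ s2
Both agree, so they are equal.

equal; both compose to s5 ⊕ s1 ⊕ s4 ⊕ s3 ⊕ s2


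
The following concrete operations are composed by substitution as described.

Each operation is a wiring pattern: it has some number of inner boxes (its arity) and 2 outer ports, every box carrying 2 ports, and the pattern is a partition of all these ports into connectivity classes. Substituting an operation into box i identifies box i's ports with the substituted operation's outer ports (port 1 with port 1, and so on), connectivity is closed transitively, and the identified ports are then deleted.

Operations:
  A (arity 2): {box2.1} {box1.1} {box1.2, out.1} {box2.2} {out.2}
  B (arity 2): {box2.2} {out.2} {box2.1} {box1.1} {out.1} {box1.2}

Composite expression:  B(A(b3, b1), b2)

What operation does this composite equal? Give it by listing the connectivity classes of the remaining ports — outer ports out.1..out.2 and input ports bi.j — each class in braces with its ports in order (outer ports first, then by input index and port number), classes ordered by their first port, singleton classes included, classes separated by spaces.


{out.1} {out.2} {b1.1} {b1.2} {b2.1} {b2.2} {b3.1} {b3.2}

Reachability decides: close wires over B-identified ports.
through A, on inputs (b3, b1): {out.1, b3.2} {out.2} {b1.1} {b1.2} {b3.1} (out.j = stage outer ports)
through B, on inputs (b3, b1, b2): {out.1} {out.2} {b1.1} {b1.2} {b2.1} {b2.2} {b3.1} {b3.2} (out.j = stage outer ports)


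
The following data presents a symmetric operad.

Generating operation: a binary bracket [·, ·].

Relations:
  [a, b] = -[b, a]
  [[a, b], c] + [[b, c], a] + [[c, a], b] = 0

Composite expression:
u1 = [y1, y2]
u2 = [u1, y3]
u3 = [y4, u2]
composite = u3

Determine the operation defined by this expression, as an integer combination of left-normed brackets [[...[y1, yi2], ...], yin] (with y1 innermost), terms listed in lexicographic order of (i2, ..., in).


-[[[y1, y2], y3], y4]

Skip Jacobi rewriting: expand, keep y1-initial words, read off terms.
Composite bracket: [y4, [[y1, y2], y3]]
Under [a, b] = ab - ba we get 8 signed associative words (2^3 = 8).
Only words starting with y1 matter:
  y1y2y3y4 appears with sign -1, giving the term -[[[y1, y2], y3], y4]


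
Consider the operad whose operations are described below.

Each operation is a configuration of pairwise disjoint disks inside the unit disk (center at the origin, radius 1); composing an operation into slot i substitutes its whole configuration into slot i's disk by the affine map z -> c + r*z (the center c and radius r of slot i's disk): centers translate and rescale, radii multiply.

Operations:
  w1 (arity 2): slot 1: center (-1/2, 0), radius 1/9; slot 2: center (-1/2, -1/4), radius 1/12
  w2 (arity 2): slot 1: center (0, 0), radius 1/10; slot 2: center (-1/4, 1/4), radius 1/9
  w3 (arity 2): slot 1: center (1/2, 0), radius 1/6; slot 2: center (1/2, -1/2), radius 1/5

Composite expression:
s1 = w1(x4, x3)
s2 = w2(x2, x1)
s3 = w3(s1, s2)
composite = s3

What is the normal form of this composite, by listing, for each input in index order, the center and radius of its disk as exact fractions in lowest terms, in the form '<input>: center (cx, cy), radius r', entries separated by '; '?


x1: center (9/20, -9/20), radius 1/45; x2: center (1/2, -1/2), radius 1/50; x3: center (5/12, -1/24), radius 1/72; x4: center (5/12, 0), radius 1/54

Each x-disk chains the slot maps above it in w3; radii multiply.
input x4: applying the 2 nested substitutions gives center (5/12, 0), radius 1/54
input x3: applying the 2 nested substitutions gives center (5/12, -1/24), radius 1/72
input x2: applying the 2 nested substitutions gives center (1/2, -1/2), radius 1/50
input x1: applying the 2 nested substitutions gives center (9/20, -9/20), radius 1/45


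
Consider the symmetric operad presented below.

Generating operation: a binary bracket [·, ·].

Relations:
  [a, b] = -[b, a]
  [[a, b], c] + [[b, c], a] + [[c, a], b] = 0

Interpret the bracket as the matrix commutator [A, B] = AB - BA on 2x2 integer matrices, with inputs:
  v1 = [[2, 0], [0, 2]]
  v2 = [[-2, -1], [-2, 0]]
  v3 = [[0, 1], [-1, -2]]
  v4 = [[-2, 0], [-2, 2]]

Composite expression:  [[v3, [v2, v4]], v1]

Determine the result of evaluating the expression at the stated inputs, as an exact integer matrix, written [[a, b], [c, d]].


[[0, 0], [0, 0]]


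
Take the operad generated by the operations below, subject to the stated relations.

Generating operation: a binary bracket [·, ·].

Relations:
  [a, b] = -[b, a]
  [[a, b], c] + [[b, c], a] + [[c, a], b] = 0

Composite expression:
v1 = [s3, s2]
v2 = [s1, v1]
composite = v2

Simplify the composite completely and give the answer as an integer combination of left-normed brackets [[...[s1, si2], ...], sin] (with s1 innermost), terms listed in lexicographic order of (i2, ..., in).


-[[s1, s2], s3] + [[s1, s3], s2]

Skip Jacobi rewriting: expand, keep s1-initial words, read off terms.
Composite bracket: [s1, [s3, s2]]
Each bracket splits as ab - ba, giving 4 signed words (2^2 = 4).
Only words starting with s1 matter:
  word s1s2s3 has sign -1, contributing -[[s1, s2], s3]
  word s1s3s2 has sign +1, contributing +[[s1, s3], s2]


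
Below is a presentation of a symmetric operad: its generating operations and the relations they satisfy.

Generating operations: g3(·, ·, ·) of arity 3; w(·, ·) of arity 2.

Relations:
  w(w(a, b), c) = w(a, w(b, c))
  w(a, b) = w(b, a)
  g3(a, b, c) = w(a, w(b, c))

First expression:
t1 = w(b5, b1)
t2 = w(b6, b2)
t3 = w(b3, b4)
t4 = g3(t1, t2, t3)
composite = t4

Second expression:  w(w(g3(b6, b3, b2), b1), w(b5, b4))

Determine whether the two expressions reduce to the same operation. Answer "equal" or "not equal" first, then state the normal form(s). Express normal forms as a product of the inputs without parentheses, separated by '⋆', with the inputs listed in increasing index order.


equal; the common form is b1 ⋆ b2 ⋆ b3 ⋆ b4 ⋆ b5 ⋆ b6

In normal form, the first expression is b1 ⋆ b2 ⋆ b3 ⋆ b4 ⋆ b5 ⋆ b6
In normal form, the second expression is b1 ⋆ b2 ⋆ b3 ⋆ b4 ⋆ b5 ⋆ b6
One common form — equal.


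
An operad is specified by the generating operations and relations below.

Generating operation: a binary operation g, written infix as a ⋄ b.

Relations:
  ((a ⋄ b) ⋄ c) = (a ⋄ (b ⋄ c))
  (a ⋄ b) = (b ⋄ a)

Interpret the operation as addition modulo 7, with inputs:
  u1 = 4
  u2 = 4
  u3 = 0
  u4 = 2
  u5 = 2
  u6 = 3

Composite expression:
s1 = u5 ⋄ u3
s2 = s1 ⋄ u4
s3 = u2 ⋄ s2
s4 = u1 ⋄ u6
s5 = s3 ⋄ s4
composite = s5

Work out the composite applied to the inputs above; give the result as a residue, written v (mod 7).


1 (mod 7)

(u5 ⋄ u3) = 2
((u5 ⋄ u3) ⋄ u4) = 4
(u2 ⋄ ((u5 ⋄ u3) ⋄ u4)) = 1
(u1 ⋄ u6) = 0
((u2 ⋄ ((u5 ⋄ u3) ⋄ u4)) ⋄ (u1 ⋄ u6)) = 1


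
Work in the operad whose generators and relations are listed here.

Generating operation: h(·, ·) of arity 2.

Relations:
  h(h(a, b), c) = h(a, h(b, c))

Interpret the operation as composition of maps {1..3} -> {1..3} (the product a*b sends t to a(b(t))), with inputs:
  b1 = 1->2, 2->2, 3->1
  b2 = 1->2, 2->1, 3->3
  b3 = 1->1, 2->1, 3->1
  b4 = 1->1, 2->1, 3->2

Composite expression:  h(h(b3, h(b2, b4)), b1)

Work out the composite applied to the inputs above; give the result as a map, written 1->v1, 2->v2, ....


1->1, 2->1, 3->1

h(b2, b4) = 1->2, 2->2, 3->1
h(b3, h(b2, b4)) = 1->1, 2->1, 3->1
h(h(b3, h(b2, b4)), b1) = 1->1, 2->1, 3->1


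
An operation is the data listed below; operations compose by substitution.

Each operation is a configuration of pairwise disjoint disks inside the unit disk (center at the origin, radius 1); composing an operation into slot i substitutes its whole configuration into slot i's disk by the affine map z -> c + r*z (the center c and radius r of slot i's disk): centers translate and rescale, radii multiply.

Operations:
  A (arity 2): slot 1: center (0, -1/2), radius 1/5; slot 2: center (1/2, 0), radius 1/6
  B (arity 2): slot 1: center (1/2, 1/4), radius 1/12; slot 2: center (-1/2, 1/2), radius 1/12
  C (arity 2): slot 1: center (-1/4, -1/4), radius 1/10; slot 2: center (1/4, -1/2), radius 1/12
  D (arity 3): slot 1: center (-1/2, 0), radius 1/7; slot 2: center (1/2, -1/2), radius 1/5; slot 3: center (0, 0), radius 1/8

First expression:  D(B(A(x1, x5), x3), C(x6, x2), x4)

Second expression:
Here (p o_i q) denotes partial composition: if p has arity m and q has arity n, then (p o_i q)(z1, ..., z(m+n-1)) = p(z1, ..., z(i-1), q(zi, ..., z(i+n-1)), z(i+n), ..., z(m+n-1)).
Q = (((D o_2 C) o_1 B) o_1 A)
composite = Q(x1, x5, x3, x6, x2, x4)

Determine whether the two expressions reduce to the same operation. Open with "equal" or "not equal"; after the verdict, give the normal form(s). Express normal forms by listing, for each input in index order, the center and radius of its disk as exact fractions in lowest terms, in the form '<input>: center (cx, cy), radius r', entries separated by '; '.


equal — both sides give x1: center (-3/7, 5/168), radius 1/420; x2: center (11/20, -3/5), radius 1/60; x3: center (-4/7, 1/14), radius 1/84; x4: center (0, 0), radius 1/8; x5: center (-71/168, 1/28), radius 1/504; x6: center (9/20, -11/20), radius 1/50

The first expression reduces to x1: center (-3/7, 5/168), radius 1/420; x2: center (11/20, -3/5), radius 1/60; x3: center (-4/7, 1/14), radius 1/84; x4: center (0, 0), radius 1/8; x5: center (-71/168, 1/28), radius 1/504; x6: center (9/20, -11/20), radius 1/50
The second expression reduces to x1: center (-3/7, 5/168), radius 1/420; x2: center (11/20, -3/5), radius 1/60; x3: center (-4/7, 1/14), radius 1/84; x4: center (0, 0), radius 1/8; x5: center (-71/168, 1/28), radius 1/504; x6: center (9/20, -11/20), radius 1/50
One common form — equal.


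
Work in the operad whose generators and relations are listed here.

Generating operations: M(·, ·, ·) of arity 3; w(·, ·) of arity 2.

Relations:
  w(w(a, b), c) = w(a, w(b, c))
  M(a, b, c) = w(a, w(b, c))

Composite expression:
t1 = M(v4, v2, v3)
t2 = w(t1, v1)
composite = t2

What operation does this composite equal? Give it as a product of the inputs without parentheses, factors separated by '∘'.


v4 ∘ v2 ∘ v3 ∘ v1


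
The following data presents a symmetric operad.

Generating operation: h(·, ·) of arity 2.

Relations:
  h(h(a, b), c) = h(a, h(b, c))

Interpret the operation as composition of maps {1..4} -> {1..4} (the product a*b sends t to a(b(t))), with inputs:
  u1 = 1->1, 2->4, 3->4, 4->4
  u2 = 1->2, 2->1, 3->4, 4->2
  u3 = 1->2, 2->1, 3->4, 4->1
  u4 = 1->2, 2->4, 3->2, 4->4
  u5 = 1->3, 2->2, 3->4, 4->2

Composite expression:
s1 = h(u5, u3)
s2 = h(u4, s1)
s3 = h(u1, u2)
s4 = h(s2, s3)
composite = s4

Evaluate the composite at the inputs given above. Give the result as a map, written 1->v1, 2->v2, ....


1->2, 2->4, 3->2, 4->2


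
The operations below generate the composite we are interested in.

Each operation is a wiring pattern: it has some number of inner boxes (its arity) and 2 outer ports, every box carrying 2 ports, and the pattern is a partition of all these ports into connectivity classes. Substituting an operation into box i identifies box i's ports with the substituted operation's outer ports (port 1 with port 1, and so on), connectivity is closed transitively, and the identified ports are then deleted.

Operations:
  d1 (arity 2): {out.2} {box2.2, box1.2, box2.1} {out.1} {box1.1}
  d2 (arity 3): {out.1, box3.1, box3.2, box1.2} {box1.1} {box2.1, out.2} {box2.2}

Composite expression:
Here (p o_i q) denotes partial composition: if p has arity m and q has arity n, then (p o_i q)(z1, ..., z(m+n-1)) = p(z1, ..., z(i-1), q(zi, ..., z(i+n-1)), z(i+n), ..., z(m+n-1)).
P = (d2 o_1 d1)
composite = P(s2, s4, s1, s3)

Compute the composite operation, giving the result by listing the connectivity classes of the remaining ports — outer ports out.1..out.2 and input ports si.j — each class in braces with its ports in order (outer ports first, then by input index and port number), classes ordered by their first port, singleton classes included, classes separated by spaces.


{out.1, s3.1, s3.2} {out.2, s1.1} {s1.2} {s2.1} {s2.2, s4.1, s4.2}

Reachability decides: close wires over d2-identified ports.
stage d1: inputs (s2, s4), connectivity {out.1} {out.2} {s2.1} {s2.2, s4.1, s4.2}, out.j its boundary
stage d2: inputs (s2, s4, s1, s3), connectivity {out.1, s3.1, s3.2} {out.2, s1.1} {s1.2} {s2.1} {s2.2, s4.1, s4.2}, out.j its boundary


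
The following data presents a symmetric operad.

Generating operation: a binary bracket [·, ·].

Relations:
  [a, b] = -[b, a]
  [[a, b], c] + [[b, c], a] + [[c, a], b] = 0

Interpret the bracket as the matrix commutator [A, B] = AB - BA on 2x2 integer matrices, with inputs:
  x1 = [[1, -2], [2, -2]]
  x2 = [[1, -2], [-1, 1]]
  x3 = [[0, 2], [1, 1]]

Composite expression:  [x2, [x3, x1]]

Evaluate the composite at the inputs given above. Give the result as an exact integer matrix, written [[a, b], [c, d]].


[[-14, 24], [-12, 14]]


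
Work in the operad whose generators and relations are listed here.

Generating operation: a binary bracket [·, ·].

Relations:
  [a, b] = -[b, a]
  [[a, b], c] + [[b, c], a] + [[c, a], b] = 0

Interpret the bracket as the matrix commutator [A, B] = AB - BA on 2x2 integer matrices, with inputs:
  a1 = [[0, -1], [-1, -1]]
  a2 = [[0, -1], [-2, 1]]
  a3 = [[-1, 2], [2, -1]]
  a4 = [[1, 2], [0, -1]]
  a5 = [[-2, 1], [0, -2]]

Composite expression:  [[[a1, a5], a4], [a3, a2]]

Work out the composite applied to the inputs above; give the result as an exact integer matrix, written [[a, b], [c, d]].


[a1, a5] = [[1, 1], [0, -1]]
[[a1, a5], a4] = [[0, 2], [0, 0]]
[a3, a2] = [[-2, 2], [-2, 2]]
[[[a1, a5], a4], [a3, a2]] = [[-4, 8], [0, 4]]

[[-4, 8], [0, 4]]


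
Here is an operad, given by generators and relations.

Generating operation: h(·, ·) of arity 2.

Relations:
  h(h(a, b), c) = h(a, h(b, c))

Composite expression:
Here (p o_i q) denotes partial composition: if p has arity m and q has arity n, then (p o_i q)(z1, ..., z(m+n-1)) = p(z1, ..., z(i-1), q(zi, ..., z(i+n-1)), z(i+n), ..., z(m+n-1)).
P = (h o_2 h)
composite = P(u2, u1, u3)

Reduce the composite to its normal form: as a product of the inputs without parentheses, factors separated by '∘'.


Every regrouping of h is equal, so read the u-inputs in written order.
h(u1, u3) linearizes to u1 ∘ u3
h(u2, h(u1, u3)) linearizes to u2 ∘ u1 ∘ u3

u2 ∘ u1 ∘ u3


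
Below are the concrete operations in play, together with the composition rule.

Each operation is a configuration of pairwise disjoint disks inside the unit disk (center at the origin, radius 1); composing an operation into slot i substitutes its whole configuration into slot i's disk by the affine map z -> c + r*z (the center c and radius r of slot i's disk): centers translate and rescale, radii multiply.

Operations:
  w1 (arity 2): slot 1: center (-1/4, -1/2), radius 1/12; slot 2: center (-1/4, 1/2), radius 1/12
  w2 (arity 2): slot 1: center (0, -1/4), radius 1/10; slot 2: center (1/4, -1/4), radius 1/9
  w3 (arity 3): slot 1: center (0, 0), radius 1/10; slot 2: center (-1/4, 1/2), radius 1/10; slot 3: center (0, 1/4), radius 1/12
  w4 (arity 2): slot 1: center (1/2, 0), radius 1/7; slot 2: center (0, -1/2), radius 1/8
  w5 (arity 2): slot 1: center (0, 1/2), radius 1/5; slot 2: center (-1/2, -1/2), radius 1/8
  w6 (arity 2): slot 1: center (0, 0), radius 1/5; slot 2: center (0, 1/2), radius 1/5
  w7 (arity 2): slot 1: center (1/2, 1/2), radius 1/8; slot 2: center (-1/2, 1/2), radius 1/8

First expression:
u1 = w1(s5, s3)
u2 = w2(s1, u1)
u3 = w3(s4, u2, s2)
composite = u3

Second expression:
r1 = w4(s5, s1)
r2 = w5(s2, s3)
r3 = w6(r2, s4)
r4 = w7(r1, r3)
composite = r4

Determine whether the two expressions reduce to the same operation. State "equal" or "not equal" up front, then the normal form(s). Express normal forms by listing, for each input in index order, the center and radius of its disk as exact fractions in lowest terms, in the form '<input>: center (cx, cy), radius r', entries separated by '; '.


not equal; first: s1: center (-1/4, 19/40), radius 1/100; s2: center (0, 1/4), radius 1/12; s3: center (-41/180, 173/360), radius 1/1080; s4: center (0, 0), radius 1/10; s5: center (-41/180, 169/360), radius 1/1080; second: s1: center (1/2, 7/16), radius 1/64; s2: center (-1/2, 41/80), radius 1/200; s3: center (-41/80, 39/80), radius 1/320; s4: center (-1/2, 9/16), radius 1/40; s5: center (9/16, 1/2), radius 1/56

The first expression reduces to s1: center (-1/4, 19/40), radius 1/100; s2: center (0, 1/4), radius 1/12; s3: center (-41/180, 173/360), radius 1/1080; s4: center (0, 0), radius 1/10; s5: center (-41/180, 169/360), radius 1/1080
The second expression reduces to s1: center (1/2, 7/16), radius 1/64; s2: center (-1/2, 41/80), radius 1/200; s3: center (-41/80, 39/80), radius 1/320; s4: center (-1/2, 9/16), radius 1/40; s5: center (9/16, 1/2), radius 1/56
The normal forms differ: not equal.


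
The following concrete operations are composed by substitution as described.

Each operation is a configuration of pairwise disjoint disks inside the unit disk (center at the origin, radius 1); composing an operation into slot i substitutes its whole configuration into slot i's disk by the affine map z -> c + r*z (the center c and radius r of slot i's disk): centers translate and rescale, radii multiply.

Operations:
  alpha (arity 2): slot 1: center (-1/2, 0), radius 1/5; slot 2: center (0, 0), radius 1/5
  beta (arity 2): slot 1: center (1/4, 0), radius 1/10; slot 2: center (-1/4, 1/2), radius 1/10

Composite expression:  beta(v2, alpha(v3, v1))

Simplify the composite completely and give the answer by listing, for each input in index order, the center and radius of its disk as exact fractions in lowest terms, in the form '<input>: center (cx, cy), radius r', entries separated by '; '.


Each v-disk chains the slot maps above it in beta; radii multiply.
for v2, the 1-step affine chain lands on center (1/4, 0), radius 1/10
for v3, the 2-step affine chain lands on center (-3/10, 1/2), radius 1/50
for v1, the 2-step affine chain lands on center (-1/4, 1/2), radius 1/50

v1: center (-1/4, 1/2), radius 1/50; v2: center (1/4, 0), radius 1/10; v3: center (-3/10, 1/2), radius 1/50


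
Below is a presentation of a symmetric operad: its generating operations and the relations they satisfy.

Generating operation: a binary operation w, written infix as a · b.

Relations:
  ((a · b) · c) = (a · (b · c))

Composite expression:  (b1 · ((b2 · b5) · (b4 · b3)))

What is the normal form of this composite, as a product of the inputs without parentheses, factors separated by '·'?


b1 · b2 · b5 · b4 · b3

The w-tree's shape is irrelevant; the b-reading-order decides.
(b2 · b5) reduces to b2 · b5
(b4 · b3) reduces to b4 · b3
((b2 · b5) · (b4 · b3)) reduces to b2 · b5 · b4 · b3
(b1 · ((b2 · b5) · (b4 · b3))) reduces to b1 · b2 · b5 · b4 · b3


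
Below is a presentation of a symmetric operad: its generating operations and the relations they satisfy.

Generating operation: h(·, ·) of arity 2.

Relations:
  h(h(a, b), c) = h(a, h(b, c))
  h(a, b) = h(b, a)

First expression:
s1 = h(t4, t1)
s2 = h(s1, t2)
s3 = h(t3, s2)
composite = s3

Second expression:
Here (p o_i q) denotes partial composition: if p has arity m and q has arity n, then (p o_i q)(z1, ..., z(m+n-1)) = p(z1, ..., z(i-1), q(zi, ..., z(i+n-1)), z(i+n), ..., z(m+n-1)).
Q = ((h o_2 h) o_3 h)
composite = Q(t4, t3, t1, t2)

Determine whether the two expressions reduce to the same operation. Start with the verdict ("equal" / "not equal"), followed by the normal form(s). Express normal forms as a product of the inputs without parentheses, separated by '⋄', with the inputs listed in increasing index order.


The first expression reduces to t1 ⋄ t2 ⋄ t3 ⋄ t4
The second expression reduces to t1 ⋄ t2 ⋄ t3 ⋄ t4
The normal forms match — equal.

equal: each reduces to t1 ⋄ t2 ⋄ t3 ⋄ t4


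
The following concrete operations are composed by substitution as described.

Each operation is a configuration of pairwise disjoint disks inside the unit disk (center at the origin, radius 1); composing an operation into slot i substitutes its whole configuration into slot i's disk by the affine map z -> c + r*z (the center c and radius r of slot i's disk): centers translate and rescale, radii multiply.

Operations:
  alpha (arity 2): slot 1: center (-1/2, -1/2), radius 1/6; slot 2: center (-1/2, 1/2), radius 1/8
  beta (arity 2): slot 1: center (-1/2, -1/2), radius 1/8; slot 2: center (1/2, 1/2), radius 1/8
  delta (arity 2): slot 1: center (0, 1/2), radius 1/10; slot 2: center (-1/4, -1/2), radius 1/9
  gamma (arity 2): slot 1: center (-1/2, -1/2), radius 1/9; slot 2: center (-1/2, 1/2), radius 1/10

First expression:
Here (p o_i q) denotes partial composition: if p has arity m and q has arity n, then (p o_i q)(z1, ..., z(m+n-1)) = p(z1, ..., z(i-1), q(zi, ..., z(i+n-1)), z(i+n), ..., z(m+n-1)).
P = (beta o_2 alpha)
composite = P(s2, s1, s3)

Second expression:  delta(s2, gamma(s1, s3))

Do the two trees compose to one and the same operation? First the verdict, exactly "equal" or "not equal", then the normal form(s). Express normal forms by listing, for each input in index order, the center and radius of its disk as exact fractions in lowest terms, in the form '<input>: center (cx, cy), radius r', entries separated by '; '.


not equal; first: s1: center (7/16, 7/16), radius 1/48; s2: center (-1/2, -1/2), radius 1/8; s3: center (7/16, 9/16), radius 1/64; second: s1: center (-11/36, -5/9), radius 1/81; s2: center (0, 1/2), radius 1/10; s3: center (-11/36, -4/9), radius 1/90


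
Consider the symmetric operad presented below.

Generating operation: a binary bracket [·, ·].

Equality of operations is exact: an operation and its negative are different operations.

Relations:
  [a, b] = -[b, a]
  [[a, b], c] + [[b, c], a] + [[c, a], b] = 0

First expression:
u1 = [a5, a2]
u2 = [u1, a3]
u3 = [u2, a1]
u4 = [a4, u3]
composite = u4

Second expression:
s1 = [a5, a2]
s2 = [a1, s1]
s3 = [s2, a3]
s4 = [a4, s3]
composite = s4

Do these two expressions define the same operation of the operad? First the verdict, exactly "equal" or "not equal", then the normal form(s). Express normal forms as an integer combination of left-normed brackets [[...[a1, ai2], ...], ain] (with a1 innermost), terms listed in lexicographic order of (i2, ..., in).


not equal — first -[[[[a1, a2], a5], a3], a4] + [[[[a1, a3], a2], a5], a4] - [[[[a1, a3], a5], a2], a4] + [[[[a1, a5], a2], a3], a4], second [[[[a1, a2], a5], a3], a4] - [[[[a1, a5], a2], a3], a4]

Reducing the first expression gives -[[[[a1, a2], a5], a3], a4] + [[[[a1, a3], a2], a5], a4] - [[[[a1, a3], a5], a2], a4] + [[[[a1, a5], a2], a3], a4]
Reducing the second expression gives [[[[a1, a2], a5], a3], a4] - [[[[a1, a5], a2], a3], a4]
The forms do not match — not equal.


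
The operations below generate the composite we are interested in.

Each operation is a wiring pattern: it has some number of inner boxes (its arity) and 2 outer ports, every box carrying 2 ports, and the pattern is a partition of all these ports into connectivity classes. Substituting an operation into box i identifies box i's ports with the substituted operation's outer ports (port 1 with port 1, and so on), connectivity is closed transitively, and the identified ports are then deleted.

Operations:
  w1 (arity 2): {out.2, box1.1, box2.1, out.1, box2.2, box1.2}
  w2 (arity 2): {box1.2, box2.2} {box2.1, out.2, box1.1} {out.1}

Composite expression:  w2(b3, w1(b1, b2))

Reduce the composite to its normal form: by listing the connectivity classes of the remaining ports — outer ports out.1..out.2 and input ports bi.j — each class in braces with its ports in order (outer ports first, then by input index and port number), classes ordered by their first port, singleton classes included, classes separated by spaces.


{out.1} {out.2, b1.1, b1.2, b2.1, b2.2, b3.1, b3.2}

After gluing at w2, chains via deleted ports link the b-ports.
after w1, the pattern on (b1, b2) reads {out.1, out.2, b1.1, b1.2, b2.1, b2.2} (out.j = its outer ports)
after w2, the pattern on (b3, b1, b2) reads {out.1} {out.2, b1.1, b1.2, b2.1, b2.2, b3.1, b3.2} (out.j = its outer ports)


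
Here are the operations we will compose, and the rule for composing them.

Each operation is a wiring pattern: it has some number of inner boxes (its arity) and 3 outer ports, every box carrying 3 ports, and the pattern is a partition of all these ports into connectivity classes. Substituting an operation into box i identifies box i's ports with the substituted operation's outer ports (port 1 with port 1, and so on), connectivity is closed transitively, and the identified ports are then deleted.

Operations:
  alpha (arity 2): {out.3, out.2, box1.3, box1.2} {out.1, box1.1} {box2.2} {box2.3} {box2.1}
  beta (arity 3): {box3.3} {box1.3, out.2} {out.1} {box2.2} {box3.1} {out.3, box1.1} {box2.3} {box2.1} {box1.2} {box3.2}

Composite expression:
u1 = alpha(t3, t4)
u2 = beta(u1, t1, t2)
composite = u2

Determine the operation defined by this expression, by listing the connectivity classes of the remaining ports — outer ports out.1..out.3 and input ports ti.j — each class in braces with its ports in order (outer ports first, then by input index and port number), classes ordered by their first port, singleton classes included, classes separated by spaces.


Two ports join when wires chain via beta-identified ports.
alpha over (t3, t4) gives {out.1, t3.1} {out.2, out.3, t3.2, t3.3} {t4.1} {t4.2} {t4.3}, out.j being that stage's outer ports
beta over (t3, t4, t1, t2) gives {out.1} {out.2, t3.2, t3.3} {out.3, t3.1} {t1.1} {t1.2} {t1.3} {t2.1} {t2.2} {t2.3} {t4.1} {t4.2} {t4.3}, out.j being that stage's outer ports

{out.1} {out.2, t3.2, t3.3} {out.3, t3.1} {t1.1} {t1.2} {t1.3} {t2.1} {t2.2} {t2.3} {t4.1} {t4.2} {t4.3}


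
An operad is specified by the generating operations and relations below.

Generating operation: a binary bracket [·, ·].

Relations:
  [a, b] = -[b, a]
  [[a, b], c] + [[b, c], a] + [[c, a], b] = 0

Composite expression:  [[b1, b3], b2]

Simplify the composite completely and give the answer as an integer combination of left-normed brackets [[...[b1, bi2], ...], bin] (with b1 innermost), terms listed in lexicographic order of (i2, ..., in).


Skip Jacobi rewriting: expand, keep b1-initial words, read off terms.
Composite bracket: [[b1, b3], b2]
The bracket unfolds into 4 signed words via [a, b] = ab - ba (2^2 = 4).
Keep just the words that open with b1:
  b1b3b2 (sign +1) contributes +[[b1, b3], b2]

[[b1, b3], b2]


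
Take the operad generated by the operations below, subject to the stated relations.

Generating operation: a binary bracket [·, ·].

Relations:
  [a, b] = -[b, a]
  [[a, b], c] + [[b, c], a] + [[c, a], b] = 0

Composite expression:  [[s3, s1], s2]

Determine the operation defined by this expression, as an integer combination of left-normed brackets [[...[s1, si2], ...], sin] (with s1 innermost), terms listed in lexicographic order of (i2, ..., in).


-[[s1, s3], s2]

In the tensor algebra, words opening s1 carry the s1-anchored form.
Composite bracket: [[s3, s1], s2]
The bracket unfolds into 4 signed words via [a, b] = ab - ba (2^2 = 4).
Words beginning with s1 determine it all:
  sign of s1s3s2 is -1, so it contributes -[[s1, s3], s2]


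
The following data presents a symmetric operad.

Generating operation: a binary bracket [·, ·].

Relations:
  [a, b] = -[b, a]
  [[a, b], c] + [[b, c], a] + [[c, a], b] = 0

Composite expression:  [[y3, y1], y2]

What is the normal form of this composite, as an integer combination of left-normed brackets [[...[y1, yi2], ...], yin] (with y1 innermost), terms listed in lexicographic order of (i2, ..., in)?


-[[y1, y3], y2]

Antisymmetry and Jacobi reduce to y1-anchored left-normed brackets.
Composite bracket: [[y3, y1], y2]
Full expansion: 4 signed words from ab - ba (2^2 = 4).
Words beginning with y1 determine it all:
  from y1y3y2, sign -1: term -[[y1, y3], y2]


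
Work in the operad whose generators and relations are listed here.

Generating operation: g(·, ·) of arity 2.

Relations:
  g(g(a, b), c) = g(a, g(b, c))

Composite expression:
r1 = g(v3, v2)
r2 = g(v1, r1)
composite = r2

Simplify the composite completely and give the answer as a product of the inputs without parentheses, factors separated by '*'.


v1 * v3 * v2

Under associativity of g, the answer is the v's in reading order.
g(v3, v2) linearizes to v3 * v2
g(v1, g(v3, v2)) linearizes to v1 * v3 * v2


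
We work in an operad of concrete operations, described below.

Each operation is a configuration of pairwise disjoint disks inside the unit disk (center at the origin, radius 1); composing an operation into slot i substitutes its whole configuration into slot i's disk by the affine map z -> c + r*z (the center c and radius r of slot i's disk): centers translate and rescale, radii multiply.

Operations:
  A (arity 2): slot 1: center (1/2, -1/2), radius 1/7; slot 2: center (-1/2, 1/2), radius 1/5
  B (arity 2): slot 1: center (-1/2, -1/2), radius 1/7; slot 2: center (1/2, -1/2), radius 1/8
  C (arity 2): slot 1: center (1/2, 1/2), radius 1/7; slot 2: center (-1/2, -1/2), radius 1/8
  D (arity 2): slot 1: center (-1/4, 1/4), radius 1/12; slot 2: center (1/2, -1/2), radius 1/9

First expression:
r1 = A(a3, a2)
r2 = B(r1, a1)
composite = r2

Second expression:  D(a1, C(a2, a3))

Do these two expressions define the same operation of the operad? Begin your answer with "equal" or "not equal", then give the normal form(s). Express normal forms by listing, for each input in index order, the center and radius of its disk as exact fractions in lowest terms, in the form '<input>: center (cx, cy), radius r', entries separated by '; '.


not equal — first a1: center (1/2, -1/2), radius 1/8; a2: center (-4/7, -3/7), radius 1/35; a3: center (-3/7, -4/7), radius 1/49, second a1: center (-1/4, 1/4), radius 1/12; a2: center (5/9, -4/9), radius 1/63; a3: center (4/9, -5/9), radius 1/72

The first composite normalizes to a1: center (1/2, -1/2), radius 1/8; a2: center (-4/7, -3/7), radius 1/35; a3: center (-3/7, -4/7), radius 1/49
The second composite normalizes to a1: center (-1/4, 1/4), radius 1/12; a2: center (5/9, -4/9), radius 1/63; a3: center (4/9, -5/9), radius 1/72
Distinct normal forms: not equal.


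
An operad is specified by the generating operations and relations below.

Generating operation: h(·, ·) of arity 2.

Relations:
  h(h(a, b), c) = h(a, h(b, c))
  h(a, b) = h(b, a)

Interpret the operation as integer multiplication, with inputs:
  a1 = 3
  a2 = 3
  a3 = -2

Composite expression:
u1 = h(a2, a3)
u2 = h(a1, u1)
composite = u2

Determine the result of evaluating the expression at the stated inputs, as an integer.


-18

h(a2, a3) = -6
h(a1, h(a2, a3)) = -18


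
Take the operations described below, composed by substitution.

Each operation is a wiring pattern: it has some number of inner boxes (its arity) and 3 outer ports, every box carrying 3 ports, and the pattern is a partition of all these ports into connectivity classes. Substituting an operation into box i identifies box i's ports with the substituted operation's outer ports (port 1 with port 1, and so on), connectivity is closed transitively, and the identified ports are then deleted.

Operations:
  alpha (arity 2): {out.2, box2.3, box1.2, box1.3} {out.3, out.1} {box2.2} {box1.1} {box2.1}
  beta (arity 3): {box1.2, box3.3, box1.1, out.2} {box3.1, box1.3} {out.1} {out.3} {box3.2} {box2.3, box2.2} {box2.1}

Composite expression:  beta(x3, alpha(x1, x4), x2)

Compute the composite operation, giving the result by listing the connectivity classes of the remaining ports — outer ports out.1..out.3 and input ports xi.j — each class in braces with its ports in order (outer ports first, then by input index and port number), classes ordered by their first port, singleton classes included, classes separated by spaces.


{out.1} {out.2, x2.3, x3.1, x3.2} {out.3} {x1.1} {x1.2, x1.3, x4.3} {x2.1, x3.3} {x2.2} {x4.1} {x4.2}

After gluing at beta, chains via deleted ports link the x-ports.
after alpha, the pattern on (x1, x4) reads {out.1, out.3} {out.2, x1.2, x1.3, x4.3} {x1.1} {x4.1} {x4.2} (out.j = its outer ports)
after beta, the pattern on (x3, x1, x4, x2) reads {out.1} {out.2, x2.3, x3.1, x3.2} {out.3} {x1.1} {x1.2, x1.3, x4.3} {x2.1, x3.3} {x2.2} {x4.1} {x4.2} (out.j = its outer ports)
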